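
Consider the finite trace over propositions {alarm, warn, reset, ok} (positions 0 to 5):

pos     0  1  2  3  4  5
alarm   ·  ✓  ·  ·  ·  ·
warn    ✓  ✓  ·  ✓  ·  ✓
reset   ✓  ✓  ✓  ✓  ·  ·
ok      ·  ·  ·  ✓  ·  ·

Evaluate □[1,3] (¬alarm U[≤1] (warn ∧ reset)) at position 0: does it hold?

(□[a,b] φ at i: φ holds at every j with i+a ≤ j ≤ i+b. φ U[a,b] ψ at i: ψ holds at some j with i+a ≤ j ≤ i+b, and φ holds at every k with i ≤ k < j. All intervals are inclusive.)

Check (¬alarm U[≤1] (warn ∧ reset)) at every j in [1,3]:
  j=1: holds
  j=2: holds
  j=3: holds
All positions satisfy it → formula holds.

Holds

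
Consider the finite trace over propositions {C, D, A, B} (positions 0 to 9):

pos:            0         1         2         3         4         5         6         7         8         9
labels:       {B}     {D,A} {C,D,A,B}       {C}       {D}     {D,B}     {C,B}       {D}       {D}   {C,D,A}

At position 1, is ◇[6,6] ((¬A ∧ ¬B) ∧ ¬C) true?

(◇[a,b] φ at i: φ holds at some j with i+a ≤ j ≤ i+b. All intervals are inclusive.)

True

Check ((¬A ∧ ¬B) ∧ ¬C) at each j in [7,7]:
  j=7: true
Found at j=7 → formula holds.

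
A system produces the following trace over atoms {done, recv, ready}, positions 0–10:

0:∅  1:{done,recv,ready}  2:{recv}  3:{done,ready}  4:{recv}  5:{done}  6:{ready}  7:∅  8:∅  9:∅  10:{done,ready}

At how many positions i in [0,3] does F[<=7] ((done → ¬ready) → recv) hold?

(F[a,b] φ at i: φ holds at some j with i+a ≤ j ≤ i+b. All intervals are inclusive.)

Evaluate at each i in [0,3]:
  i=0: ✓ (witness j=1)
  i=1: ✓ (witness j=1)
  i=2: ✓ (witness j=2)
  i=3: ✓ (witness j=3)
Positions where it holds: {0, 1, 2, 3} → 4.

4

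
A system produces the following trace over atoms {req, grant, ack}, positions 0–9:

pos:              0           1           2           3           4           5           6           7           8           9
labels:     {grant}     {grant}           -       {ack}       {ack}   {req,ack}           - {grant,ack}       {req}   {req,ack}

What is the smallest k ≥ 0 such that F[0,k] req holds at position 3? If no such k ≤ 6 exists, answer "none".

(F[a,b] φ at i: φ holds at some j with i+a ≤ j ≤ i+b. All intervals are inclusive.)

Scan j = 3,4,… for req:
  j=3: fails
  j=4: fails
  j=5: holds
First hit at j=5, so smallest k = 5-3 = 2.

2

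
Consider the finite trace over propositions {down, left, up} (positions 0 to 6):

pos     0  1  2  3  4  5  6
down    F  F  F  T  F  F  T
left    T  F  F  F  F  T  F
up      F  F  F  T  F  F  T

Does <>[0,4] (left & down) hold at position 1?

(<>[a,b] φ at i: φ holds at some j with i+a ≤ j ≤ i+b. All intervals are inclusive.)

No

Check (left & down) at each j in [1,5]:
  j=1: false
  j=2: false
  j=3: false
  j=4: false
  j=5: false
No position in the window satisfies it → formula fails.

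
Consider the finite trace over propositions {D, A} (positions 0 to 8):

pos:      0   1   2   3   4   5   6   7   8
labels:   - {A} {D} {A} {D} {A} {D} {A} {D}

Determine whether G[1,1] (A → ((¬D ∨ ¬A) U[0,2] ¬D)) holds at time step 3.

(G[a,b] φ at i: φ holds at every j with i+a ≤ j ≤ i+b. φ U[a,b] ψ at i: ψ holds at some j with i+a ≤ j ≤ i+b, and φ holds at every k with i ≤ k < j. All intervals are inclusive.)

Check (A → ((¬D ∨ ¬A) U[0,2] ¬D)) at every j in [4,4]:
  j=4: antecedent false → ✓
All positions satisfy it → formula holds.

Holds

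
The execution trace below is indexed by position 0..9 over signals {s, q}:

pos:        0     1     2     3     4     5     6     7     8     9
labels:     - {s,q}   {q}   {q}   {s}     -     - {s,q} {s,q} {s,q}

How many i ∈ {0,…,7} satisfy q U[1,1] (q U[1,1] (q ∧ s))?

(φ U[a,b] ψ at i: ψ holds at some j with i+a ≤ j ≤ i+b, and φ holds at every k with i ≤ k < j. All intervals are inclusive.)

1

Evaluate at each i in [0,7]:
  i=0: ✗ (no rhs in [1,1])
  i=1: ✗ (no rhs in [2,2])
  i=2: ✗ (no rhs in [3,3])
  i=3: ✗ (no rhs in [4,4])
  i=4: ✗ (no rhs in [5,5])
  i=5: ✗ (no rhs in [6,6])
  i=6: ✗ (lhs fails at k=6 before rhs at j=7)
  i=7: ✓ (rhs at j=8; lhs holds on [7,7])
Positions where it holds: {7} → 1.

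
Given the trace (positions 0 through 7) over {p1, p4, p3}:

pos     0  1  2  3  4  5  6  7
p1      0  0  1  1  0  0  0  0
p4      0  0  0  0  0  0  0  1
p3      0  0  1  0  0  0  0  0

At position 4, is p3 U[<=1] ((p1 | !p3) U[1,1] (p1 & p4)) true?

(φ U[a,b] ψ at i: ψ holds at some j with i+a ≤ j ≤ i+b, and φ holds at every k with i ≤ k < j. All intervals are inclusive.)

No

Need some j in [4,5] with ((p1 | !p3) U[1,1] (p1 & p4)), and p3 at every k in [4,j-1].
  j=4: ((p1 | !p3) U[1,1] (p1 & p4)) — fails.
  j=5: ((p1 | !p3) U[1,1] (p1 & p4)) — fails.
No j in the window works → until fails.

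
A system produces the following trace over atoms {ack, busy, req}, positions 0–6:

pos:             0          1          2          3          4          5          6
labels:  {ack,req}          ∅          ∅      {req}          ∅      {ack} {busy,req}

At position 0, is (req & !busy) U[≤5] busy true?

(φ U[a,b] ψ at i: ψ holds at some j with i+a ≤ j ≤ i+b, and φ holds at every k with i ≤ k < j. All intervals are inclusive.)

Need some j in [0,5] with busy, and (req & !busy) at every k in [0,j-1].
  j=0: busy false.
  j=1: busy false.
  j=2: busy false.
  j=3: busy false.
  j=4: busy false.
  j=5: busy false.
No j in the window works → until fails.

Does not hold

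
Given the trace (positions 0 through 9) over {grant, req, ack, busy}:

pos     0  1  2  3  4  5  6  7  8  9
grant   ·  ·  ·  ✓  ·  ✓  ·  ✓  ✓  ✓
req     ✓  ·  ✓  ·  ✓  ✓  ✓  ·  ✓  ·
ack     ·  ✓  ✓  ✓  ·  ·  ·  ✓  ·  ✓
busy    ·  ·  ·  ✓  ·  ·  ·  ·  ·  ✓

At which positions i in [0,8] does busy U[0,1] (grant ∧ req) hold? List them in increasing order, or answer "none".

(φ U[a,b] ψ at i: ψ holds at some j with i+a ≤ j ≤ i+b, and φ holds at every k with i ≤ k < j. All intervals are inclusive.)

Evaluate at each i in [0,8]:
  i=0: ✗ (no rhs in [0,1])
  i=1: ✗ (no rhs in [1,2])
  i=2: ✗ (no rhs in [2,3])
  i=3: ✗ (no rhs in [3,4])
  i=4: ✗ (lhs fails at k=4 before rhs at j=5)
  i=5: ✓ (rhs at j=5)
  i=6: ✗ (no rhs in [6,7])
  i=7: ✗ (lhs fails at k=7 before rhs at j=8)
  i=8: ✓ (rhs at j=8)

5, 8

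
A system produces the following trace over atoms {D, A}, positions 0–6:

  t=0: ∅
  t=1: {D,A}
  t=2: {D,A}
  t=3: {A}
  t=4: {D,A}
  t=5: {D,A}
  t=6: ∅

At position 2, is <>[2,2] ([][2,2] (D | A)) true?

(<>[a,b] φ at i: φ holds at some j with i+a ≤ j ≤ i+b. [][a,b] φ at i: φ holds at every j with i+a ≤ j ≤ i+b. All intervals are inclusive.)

No

Check [][2,2] (D | A) at each j in [4,4]:
  j=4: fails at 6
No position in the window satisfies it → formula fails.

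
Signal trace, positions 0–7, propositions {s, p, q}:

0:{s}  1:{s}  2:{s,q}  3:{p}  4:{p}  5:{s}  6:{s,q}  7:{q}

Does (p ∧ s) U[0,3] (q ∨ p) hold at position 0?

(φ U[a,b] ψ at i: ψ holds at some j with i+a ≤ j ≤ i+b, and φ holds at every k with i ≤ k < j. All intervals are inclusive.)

Need some j in [0,3] with (q ∨ p), and (p ∧ s) at every k in [0,j-1].
  j=0: (q ∨ p) false.
  j=1: (q ∨ p) false.
  j=2: (q ∨ p) holds, but (p ∧ s) fails at k=0 → not this j.
  j=3: (q ∨ p) holds, but (p ∧ s) fails at k=0 → not this j.
No j in the window works → until fails.

No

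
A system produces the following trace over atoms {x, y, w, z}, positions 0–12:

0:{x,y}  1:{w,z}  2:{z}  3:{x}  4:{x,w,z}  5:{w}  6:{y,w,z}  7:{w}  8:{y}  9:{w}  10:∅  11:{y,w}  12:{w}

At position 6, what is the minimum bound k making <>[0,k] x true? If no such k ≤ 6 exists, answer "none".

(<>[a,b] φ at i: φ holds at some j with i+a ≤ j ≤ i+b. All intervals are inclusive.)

Scan j = 6,7,… for x:
  j=6: fails
  j=7: fails
  j=8: fails
  j=9: fails
  j=10: fails
  j=11: fails
  j=12: fails
No j in [6,12] satisfies it → none.

none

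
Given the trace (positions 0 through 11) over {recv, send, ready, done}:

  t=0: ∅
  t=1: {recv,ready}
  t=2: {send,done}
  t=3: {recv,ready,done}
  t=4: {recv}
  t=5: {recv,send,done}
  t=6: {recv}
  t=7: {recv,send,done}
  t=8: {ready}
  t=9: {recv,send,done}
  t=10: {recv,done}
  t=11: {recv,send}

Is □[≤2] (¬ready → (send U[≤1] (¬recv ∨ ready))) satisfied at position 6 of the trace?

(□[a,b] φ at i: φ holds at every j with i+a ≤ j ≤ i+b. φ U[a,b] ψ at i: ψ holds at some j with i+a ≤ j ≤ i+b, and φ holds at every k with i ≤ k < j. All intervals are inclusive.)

Check (¬ready → (send U[≤1] (¬recv ∨ ready))) at every j in [6,8]:
  j=6: antecedent true; consequent fails → ✗
  j=7: antecedent true; consequent holds → ✓
  j=8: antecedent false → ✓
Fails at j=6 → formula fails.

No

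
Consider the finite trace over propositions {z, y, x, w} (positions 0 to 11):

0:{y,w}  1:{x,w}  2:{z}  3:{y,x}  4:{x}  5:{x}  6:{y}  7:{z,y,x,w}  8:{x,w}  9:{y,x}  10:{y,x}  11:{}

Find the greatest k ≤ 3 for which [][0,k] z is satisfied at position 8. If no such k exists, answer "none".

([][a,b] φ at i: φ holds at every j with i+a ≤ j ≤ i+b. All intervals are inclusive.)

z must hold from j=8 onward; find where it first fails.
  j=8: fails → no k works.

none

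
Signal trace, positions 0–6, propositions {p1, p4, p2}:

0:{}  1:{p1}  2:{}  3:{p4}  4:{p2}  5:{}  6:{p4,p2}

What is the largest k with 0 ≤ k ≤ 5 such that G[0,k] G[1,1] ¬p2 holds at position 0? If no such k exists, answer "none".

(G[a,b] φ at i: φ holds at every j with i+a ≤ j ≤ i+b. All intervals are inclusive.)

G[1,1] ¬p2 must hold from j=0 onward; find where it first fails.
  j=0: holds
  j=1: holds
  j=2: holds
  j=3: fails
Holds on [0,2], so largest k = 2.

2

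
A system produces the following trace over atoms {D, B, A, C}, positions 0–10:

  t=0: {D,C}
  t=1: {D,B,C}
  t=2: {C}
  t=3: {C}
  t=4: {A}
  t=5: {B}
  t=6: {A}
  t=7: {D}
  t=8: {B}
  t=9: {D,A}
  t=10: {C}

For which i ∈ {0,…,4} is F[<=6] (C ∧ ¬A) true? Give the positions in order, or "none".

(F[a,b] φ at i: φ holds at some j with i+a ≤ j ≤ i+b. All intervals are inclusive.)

0, 1, 2, 3, 4

Evaluate at each i in [0,4]:
  i=0: ✓ (witness j=0)
  i=1: ✓ (witness j=1)
  i=2: ✓ (witness j=2)
  i=3: ✓ (witness j=3)
  i=4: ✓ (witness j=10)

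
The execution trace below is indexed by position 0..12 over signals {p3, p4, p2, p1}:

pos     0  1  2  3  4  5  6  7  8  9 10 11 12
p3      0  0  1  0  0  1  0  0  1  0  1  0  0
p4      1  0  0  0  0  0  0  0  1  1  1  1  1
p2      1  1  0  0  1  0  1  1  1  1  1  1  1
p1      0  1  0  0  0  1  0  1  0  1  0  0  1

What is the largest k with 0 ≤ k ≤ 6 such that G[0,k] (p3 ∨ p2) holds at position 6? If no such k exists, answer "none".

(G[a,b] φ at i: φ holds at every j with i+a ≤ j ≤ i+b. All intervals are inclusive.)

6

(p3 ∨ p2) must hold from j=6 onward; find where it first fails.
  j=6: holds
  j=7: holds
  j=8: holds
  j=9: holds
  j=10: holds
  j=11: holds
  j=12: holds
Holds through j=12; largest k = 6.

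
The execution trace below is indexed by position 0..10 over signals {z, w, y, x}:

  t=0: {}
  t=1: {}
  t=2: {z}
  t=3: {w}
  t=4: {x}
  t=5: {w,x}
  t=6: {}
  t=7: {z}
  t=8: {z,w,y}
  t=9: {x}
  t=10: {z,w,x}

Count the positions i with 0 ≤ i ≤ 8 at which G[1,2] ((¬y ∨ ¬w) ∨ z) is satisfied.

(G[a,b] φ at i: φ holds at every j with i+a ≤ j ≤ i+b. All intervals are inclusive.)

9

Evaluate at each i in [0,8]:
  i=0: ✓ (all of [1,2])
  i=1: ✓ (all of [2,3])
  i=2: ✓ (all of [3,4])
  i=3: ✓ (all of [4,5])
  i=4: ✓ (all of [5,6])
  i=5: ✓ (all of [6,7])
  i=6: ✓ (all of [7,8])
  i=7: ✓ (all of [8,9])
  i=8: ✓ (all of [9,10])
Positions where it holds: {0, 1, 2, 3, 4, 5, 6, 7, 8} → 9.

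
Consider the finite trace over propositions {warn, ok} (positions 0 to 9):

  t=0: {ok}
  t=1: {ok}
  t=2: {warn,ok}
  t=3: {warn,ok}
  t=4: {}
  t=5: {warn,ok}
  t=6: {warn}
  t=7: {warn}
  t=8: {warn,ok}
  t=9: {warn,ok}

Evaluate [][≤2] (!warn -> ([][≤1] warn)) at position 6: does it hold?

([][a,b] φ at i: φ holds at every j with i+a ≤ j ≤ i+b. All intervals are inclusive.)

Check (!warn -> ([][≤1] warn)) at every j in [6,8]:
  j=6: antecedent false → ✓
  j=7: antecedent false → ✓
  j=8: antecedent false → ✓
All positions satisfy it → formula holds.

True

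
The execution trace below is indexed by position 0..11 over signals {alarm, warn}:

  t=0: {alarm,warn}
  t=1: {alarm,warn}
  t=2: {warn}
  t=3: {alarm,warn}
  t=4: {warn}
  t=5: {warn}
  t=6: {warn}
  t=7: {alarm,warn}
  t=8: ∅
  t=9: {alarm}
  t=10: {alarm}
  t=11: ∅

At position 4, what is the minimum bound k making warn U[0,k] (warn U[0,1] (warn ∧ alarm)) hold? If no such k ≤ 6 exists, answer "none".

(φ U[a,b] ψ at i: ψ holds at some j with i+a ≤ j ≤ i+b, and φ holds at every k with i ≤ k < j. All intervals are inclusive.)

Need earliest j ≥ 4 with (warn U[0,1] (warn ∧ alarm)), and warn at every k in [4,j-1].
  j=4: rhs fails.
  j=5: rhs fails.
  j=6: rhs holds; lhs holds on [4,5]. k = 2.

2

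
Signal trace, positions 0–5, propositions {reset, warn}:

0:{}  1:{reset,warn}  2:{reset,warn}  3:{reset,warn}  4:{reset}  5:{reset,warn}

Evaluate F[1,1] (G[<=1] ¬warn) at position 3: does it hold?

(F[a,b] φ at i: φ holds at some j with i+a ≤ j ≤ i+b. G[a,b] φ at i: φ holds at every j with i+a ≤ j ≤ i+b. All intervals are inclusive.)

Check G[<=1] ¬warn at each j in [4,4]:
  j=4: fails at 5
No position in the window satisfies it → formula fails.

No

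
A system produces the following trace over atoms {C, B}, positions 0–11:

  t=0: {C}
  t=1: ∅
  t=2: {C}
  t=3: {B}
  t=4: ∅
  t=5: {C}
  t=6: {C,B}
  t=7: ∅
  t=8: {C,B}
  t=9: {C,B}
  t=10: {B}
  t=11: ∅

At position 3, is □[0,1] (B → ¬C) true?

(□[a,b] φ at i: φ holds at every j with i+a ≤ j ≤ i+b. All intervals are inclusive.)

Holds

Check (B → ¬C) at every j in [3,4]:
  j=3: antecedent true; consequent true → ✓
  j=4: antecedent false → ✓
All positions satisfy it → formula holds.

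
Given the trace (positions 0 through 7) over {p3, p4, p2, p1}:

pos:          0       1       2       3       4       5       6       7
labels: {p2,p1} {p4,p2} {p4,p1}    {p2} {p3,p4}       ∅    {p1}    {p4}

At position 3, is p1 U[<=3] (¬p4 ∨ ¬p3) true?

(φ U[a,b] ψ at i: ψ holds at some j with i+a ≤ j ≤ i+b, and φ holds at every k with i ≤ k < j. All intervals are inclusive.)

True

Need some j in [3,6] with (¬p4 ∨ ¬p3), and p1 at every k in [3,j-1].
  j=3: (¬p4 ∨ ¬p3) holds; no prefix to check → satisfied.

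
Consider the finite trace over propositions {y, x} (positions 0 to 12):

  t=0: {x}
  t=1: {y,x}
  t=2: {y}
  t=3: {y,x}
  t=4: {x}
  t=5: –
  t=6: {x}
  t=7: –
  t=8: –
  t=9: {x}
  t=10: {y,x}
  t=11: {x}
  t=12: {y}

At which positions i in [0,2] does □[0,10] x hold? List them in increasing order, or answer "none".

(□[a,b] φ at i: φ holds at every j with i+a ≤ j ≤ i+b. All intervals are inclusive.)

none

Evaluate at each i in [0,2]:
  i=0: ✗ (fails at j=2)
  i=1: ✗ (fails at j=2)
  i=2: ✗ (fails at j=2)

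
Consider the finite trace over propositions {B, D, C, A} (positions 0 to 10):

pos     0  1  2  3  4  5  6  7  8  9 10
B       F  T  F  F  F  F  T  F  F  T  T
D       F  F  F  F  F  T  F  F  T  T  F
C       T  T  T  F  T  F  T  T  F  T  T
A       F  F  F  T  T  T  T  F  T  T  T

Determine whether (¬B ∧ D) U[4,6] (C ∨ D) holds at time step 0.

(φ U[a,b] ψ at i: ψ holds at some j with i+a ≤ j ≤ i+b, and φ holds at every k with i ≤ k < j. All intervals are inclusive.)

Need some j in [4,6] with (C ∨ D), and (¬B ∧ D) at every k in [0,j-1].
  j=4: (C ∨ D) holds, but (¬B ∧ D) fails at k=0 → not this j.
  j=5: (C ∨ D) holds, but (¬B ∧ D) fails at k=0 → not this j.
  j=6: (C ∨ D) holds, but (¬B ∧ D) fails at k=0 → not this j.
No j in the window works → until fails.

Does not hold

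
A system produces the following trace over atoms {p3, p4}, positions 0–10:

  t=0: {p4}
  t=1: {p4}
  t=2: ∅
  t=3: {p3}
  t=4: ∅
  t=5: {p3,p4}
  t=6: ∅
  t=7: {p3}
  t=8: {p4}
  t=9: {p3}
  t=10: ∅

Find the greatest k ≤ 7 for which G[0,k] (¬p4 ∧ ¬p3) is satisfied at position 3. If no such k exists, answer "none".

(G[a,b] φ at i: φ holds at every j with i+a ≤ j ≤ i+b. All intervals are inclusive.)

(¬p4 ∧ ¬p3) must hold from j=3 onward; find where it first fails.
  j=3: fails → no k works.

none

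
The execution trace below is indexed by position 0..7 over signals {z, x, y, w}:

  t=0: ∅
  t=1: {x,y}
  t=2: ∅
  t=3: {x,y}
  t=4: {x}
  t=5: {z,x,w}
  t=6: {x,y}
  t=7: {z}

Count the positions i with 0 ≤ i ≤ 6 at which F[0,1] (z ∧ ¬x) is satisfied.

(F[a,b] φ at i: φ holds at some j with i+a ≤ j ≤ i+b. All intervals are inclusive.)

Evaluate at each i in [0,6]:
  i=0: ✗ (none in [0,1])
  i=1: ✗ (none in [1,2])
  i=2: ✗ (none in [2,3])
  i=3: ✗ (none in [3,4])
  i=4: ✗ (none in [4,5])
  i=5: ✗ (none in [5,6])
  i=6: ✓ (witness j=7)
Positions where it holds: {6} → 1.

1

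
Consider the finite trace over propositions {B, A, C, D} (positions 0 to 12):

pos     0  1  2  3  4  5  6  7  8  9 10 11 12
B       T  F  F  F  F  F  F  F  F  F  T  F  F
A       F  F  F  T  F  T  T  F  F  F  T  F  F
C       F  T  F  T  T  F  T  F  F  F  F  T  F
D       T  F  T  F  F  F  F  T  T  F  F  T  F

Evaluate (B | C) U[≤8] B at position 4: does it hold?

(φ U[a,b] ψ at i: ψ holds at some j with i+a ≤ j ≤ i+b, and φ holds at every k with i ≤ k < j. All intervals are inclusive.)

No

Need some j in [4,12] with B, and (B | C) at every k in [4,j-1].
  j=4: B false.
  j=5: B false.
  j=6: B false.
  j=7: B false.
  j=8: B false.
  j=9: B false.
  j=10: B holds, but (B | C) fails at k=5 → not this j.
  j=11: B false.
  j=12: B false.
No j in the window works → until fails.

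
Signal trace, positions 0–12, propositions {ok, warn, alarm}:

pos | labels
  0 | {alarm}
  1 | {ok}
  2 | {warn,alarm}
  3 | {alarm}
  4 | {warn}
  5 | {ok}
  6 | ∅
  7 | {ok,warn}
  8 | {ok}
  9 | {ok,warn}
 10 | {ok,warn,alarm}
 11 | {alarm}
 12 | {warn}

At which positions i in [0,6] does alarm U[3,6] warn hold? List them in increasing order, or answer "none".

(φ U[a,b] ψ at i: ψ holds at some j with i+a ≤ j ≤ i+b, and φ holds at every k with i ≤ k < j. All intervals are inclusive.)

none

Evaluate at each i in [0,6]:
  i=0: ✗ (lhs fails at k=1 before rhs at j=4)
  i=1: ✗ (lhs fails at k=1 before rhs at j=4)
  i=2: ✗ (lhs fails at k=4 before rhs at j=7)
  i=3: ✗ (lhs fails at k=4 before rhs at j=7)
  i=4: ✗ (lhs fails at k=4 before rhs at j=7)
  i=5: ✗ (lhs fails at k=5 before rhs at j=9)
  i=6: ✗ (lhs fails at k=6 before rhs at j=9)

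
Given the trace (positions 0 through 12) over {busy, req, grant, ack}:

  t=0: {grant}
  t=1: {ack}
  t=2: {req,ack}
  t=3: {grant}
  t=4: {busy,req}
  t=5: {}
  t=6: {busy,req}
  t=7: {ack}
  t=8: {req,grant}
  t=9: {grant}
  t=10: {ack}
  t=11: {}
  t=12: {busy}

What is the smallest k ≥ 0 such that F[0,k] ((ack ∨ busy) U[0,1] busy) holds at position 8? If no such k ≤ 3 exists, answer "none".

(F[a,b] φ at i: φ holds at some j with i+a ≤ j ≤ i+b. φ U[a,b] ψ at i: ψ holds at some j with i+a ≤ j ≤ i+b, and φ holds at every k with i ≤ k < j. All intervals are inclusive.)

Scan j = 8,9,… for ((ack ∨ busy) U[0,1] busy):
  j=8: fails
  j=9: fails
  j=10: fails
  j=11: fails
No j in [8,11] satisfies it → none.

none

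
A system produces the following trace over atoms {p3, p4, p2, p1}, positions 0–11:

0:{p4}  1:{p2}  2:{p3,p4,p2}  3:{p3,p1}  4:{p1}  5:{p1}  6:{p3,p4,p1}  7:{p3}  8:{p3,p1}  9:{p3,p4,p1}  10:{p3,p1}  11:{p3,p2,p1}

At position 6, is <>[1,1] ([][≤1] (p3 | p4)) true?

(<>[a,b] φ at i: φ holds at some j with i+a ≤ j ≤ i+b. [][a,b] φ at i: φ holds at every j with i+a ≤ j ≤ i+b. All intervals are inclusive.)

Check [][≤1] (p3 | p4) at each j in [7,7]:
  j=7: holds on [7,8]
Found at j=7 → formula holds.

Yes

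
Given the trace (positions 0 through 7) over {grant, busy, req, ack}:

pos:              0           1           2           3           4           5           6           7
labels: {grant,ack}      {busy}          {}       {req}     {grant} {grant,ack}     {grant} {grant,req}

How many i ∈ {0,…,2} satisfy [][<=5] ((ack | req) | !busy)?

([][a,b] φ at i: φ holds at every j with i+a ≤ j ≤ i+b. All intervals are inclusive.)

1

Evaluate at each i in [0,2]:
  i=0: ✗ (fails at j=1)
  i=1: ✗ (fails at j=1)
  i=2: ✓ (all of [2,7])
Positions where it holds: {2} → 1.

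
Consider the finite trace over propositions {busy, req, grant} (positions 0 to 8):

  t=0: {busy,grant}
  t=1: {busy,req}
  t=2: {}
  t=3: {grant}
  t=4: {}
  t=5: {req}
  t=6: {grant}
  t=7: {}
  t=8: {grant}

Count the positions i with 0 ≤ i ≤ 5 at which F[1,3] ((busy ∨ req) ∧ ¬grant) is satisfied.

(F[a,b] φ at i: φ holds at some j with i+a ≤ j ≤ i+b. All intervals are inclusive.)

4

Evaluate at each i in [0,5]:
  i=0: ✓ (witness j=1)
  i=1: ✗ (none in [2,4])
  i=2: ✓ (witness j=5)
  i=3: ✓ (witness j=5)
  i=4: ✓ (witness j=5)
  i=5: ✗ (none in [6,8])
Positions where it holds: {0, 2, 3, 4} → 4.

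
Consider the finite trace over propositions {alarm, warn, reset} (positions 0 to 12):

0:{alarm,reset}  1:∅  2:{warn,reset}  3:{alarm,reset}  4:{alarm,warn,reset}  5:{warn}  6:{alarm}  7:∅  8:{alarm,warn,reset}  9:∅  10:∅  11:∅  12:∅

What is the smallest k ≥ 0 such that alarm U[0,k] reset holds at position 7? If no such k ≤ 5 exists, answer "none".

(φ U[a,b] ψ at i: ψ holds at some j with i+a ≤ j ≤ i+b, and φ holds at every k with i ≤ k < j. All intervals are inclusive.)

Need earliest j ≥ 7 with reset, and alarm at every k in [7,j-1].
  j=7: rhs fails.
  j=8: rhs holds but lhs fails at k=7.
  j=9: rhs fails.
  j=10: rhs fails.
  j=11: rhs fails.
  j=12: rhs fails.
No witness within the range → none.

none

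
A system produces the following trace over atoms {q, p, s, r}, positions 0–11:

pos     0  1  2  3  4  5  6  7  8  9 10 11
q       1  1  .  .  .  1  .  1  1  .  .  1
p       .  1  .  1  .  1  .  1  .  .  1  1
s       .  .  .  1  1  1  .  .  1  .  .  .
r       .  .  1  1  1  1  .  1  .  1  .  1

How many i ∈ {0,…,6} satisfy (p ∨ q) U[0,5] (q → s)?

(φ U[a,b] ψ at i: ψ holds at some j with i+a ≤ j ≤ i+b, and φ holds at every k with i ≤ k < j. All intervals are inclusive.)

Evaluate at each i in [0,6]:
  i=0: ✓ (rhs at j=2; lhs holds on [0,1])
  i=1: ✓ (rhs at j=2; lhs holds on [1,1])
  i=2: ✓ (rhs at j=2)
  i=3: ✓ (rhs at j=3)
  i=4: ✓ (rhs at j=4)
  i=5: ✓ (rhs at j=5)
  i=6: ✓ (rhs at j=6)
Positions where it holds: {0, 1, 2, 3, 4, 5, 6} → 7.

7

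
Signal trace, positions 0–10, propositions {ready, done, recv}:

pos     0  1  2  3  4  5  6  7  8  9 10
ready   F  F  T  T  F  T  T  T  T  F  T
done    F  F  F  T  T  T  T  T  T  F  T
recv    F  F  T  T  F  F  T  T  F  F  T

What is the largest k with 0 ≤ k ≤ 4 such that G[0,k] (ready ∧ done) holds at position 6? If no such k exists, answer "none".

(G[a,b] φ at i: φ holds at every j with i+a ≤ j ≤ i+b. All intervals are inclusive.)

(ready ∧ done) must hold from j=6 onward; find where it first fails.
  j=6: holds
  j=7: holds
  j=8: holds
  j=9: fails
Holds on [6,8], so largest k = 2.

2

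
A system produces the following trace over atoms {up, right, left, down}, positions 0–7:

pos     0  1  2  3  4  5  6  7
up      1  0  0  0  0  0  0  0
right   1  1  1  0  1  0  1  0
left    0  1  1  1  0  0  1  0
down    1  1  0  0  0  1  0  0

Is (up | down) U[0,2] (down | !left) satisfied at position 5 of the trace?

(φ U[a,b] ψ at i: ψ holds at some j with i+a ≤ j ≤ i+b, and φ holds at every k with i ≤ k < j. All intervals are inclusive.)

Need some j in [5,7] with (down | !left), and (up | down) at every k in [5,j-1].
  j=5: (down | !left) holds; no prefix to check → satisfied.

Holds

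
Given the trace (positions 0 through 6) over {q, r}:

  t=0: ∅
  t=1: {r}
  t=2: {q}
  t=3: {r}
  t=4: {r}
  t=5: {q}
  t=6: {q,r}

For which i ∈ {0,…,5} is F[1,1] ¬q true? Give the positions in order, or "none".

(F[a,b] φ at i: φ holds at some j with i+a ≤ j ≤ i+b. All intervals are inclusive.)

Evaluate at each i in [0,5]:
  i=0: ✓ (witness j=1)
  i=1: ✗ (none in [2,2])
  i=2: ✓ (witness j=3)
  i=3: ✓ (witness j=4)
  i=4: ✗ (none in [5,5])
  i=5: ✗ (none in [6,6])

0, 2, 3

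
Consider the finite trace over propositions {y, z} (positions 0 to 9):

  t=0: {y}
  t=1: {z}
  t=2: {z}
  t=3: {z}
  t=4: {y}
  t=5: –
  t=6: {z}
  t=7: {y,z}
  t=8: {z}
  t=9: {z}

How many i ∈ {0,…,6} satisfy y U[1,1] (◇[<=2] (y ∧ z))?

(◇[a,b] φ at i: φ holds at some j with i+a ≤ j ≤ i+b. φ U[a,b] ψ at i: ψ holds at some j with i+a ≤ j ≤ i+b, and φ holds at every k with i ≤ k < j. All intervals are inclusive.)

1

Evaluate at each i in [0,6]:
  i=0: ✗ (no rhs in [1,1])
  i=1: ✗ (no rhs in [2,2])
  i=2: ✗ (no rhs in [3,3])
  i=3: ✗ (no rhs in [4,4])
  i=4: ✓ (rhs at j=5; lhs holds on [4,4])
  i=5: ✗ (lhs fails at k=5 before rhs at j=6)
  i=6: ✗ (lhs fails at k=6 before rhs at j=7)
Positions where it holds: {4} → 1.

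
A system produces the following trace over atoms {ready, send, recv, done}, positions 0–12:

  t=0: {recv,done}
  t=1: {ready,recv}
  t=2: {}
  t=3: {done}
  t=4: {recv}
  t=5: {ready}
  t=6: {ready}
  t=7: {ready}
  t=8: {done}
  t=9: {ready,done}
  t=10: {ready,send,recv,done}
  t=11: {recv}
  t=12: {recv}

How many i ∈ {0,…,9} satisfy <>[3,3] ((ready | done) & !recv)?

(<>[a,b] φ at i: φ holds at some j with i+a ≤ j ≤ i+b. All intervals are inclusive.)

Evaluate at each i in [0,9]:
  i=0: ✓ (witness j=3)
  i=1: ✗ (none in [4,4])
  i=2: ✓ (witness j=5)
  i=3: ✓ (witness j=6)
  i=4: ✓ (witness j=7)
  i=5: ✓ (witness j=8)
  i=6: ✓ (witness j=9)
  i=7: ✗ (none in [10,10])
  i=8: ✗ (none in [11,11])
  i=9: ✗ (none in [12,12])
Positions where it holds: {0, 2, 3, 4, 5, 6} → 6.

6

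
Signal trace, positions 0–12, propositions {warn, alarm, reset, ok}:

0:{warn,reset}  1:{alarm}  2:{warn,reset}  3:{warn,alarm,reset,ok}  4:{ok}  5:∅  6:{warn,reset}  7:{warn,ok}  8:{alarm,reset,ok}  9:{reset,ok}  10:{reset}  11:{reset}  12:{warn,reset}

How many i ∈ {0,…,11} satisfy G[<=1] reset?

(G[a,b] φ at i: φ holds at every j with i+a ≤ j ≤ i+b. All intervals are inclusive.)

Evaluate at each i in [0,11]:
  i=0: ✗ (fails at j=1)
  i=1: ✗ (fails at j=1)
  i=2: ✓ (all of [2,3])
  i=3: ✗ (fails at j=4)
  i=4: ✗ (fails at j=4)
  i=5: ✗ (fails at j=5)
  i=6: ✗ (fails at j=7)
  i=7: ✗ (fails at j=7)
  i=8: ✓ (all of [8,9])
  i=9: ✓ (all of [9,10])
  i=10: ✓ (all of [10,11])
  i=11: ✓ (all of [11,12])
Positions where it holds: {2, 8, 9, 10, 11} → 5.

5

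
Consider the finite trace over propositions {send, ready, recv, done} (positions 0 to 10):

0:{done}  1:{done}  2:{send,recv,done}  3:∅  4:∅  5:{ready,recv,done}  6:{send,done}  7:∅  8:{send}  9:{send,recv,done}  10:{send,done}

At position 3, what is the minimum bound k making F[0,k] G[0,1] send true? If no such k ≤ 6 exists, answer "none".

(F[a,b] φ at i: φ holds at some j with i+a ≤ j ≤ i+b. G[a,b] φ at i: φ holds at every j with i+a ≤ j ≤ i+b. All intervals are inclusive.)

5

Scan j = 3,4,… for G[0,1] send:
  j=3: fails
  j=4: fails
  j=5: fails
  j=6: fails
  j=7: fails
  j=8: holds
First hit at j=8, so smallest k = 8-3 = 5.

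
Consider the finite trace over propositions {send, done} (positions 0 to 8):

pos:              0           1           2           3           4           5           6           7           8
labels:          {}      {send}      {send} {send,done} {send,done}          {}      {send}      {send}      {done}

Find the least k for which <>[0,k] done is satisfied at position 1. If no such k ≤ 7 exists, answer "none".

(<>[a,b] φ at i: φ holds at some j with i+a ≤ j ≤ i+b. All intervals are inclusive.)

Scan j = 1,2,… for done:
  j=1: fails
  j=2: fails
  j=3: holds
First hit at j=3, so smallest k = 3-1 = 2.

2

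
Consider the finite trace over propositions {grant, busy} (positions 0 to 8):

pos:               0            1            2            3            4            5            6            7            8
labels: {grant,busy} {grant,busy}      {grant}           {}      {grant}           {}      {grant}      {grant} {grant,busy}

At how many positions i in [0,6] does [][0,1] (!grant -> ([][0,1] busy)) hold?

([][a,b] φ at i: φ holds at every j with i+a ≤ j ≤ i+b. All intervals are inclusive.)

3

Evaluate at each i in [0,6]:
  i=0: ✓ (all of [0,1])
  i=1: ✓ (all of [1,2])
  i=2: ✗ (fails at j=3)
  i=3: ✗ (fails at j=3)
  i=4: ✗ (fails at j=5)
  i=5: ✗ (fails at j=5)
  i=6: ✓ (all of [6,7])
Positions where it holds: {0, 1, 6} → 3.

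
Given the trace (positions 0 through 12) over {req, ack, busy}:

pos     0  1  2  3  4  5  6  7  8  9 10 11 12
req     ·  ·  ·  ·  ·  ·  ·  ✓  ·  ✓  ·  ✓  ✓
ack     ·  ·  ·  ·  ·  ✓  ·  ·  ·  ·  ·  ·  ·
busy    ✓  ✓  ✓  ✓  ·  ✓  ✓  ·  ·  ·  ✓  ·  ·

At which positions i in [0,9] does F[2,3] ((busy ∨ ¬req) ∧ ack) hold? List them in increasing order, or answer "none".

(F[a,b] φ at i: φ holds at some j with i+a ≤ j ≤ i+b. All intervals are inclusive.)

Evaluate at each i in [0,9]:
  i=0: ✗ (none in [2,3])
  i=1: ✗ (none in [3,4])
  i=2: ✓ (witness j=5)
  i=3: ✓ (witness j=5)
  i=4: ✗ (none in [6,7])
  i=5: ✗ (none in [7,8])
  i=6: ✗ (none in [8,9])
  i=7: ✗ (none in [9,10])
  i=8: ✗ (none in [10,11])
  i=9: ✗ (none in [11,12])

2, 3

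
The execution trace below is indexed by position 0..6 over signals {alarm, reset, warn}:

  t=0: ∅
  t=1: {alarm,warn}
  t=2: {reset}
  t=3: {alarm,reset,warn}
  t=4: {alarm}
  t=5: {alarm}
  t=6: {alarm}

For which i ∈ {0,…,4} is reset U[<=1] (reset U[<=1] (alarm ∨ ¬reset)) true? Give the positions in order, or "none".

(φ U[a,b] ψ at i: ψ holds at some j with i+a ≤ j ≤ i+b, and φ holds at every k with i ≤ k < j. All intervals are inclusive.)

Evaluate at each i in [0,4]:
  i=0: ✓ (rhs at j=0)
  i=1: ✓ (rhs at j=1)
  i=2: ✓ (rhs at j=2)
  i=3: ✓ (rhs at j=3)
  i=4: ✓ (rhs at j=4)

0, 1, 2, 3, 4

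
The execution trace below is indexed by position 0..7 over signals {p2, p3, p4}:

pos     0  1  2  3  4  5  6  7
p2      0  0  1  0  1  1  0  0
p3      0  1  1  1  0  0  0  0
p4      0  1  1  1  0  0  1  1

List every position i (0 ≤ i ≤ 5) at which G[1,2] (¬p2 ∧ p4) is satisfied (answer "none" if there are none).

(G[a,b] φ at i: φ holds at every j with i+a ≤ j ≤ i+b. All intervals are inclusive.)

Evaluate at each i in [0,5]:
  i=0: ✗ (fails at j=2)
  i=1: ✗ (fails at j=2)
  i=2: ✗ (fails at j=4)
  i=3: ✗ (fails at j=4)
  i=4: ✗ (fails at j=5)
  i=5: ✓ (all of [6,7])

5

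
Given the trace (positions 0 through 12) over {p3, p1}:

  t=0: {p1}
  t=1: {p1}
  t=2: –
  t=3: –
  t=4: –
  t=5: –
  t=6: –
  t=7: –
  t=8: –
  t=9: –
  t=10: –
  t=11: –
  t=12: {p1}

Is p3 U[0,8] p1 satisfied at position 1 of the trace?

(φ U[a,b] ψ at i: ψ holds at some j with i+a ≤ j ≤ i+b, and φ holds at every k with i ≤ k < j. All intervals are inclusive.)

Yes

Need some j in [1,9] with p1, and p3 at every k in [1,j-1].
  j=1: p1 holds; no prefix to check → satisfied.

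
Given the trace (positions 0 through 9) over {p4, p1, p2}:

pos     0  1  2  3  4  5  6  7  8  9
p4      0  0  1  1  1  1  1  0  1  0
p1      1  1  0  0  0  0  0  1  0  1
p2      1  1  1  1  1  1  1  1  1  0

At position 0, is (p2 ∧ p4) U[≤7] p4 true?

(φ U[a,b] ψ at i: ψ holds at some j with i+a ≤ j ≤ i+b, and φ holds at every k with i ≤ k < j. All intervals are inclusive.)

Need some j in [0,7] with p4, and (p2 ∧ p4) at every k in [0,j-1].
  j=0: p4 false.
  j=1: p4 false.
  j=2: p4 holds, but (p2 ∧ p4) fails at k=0 → not this j.
  j=3: p4 holds, but (p2 ∧ p4) fails at k=0 → not this j.
  j=4: p4 holds, but (p2 ∧ p4) fails at k=0 → not this j.
  j=5: p4 holds, but (p2 ∧ p4) fails at k=0 → not this j.
  j=6: p4 holds, but (p2 ∧ p4) fails at k=0 → not this j.
  j=7: p4 false.
No j in the window works → until fails.

False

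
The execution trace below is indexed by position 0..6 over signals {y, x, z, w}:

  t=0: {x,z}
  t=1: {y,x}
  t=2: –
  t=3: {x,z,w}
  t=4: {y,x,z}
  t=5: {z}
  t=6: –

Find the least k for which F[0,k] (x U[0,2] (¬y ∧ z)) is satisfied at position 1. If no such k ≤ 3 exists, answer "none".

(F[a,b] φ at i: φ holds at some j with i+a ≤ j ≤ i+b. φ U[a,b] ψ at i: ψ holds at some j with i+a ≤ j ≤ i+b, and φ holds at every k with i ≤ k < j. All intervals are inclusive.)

2

Scan j = 1,2,… for (x U[0,2] (¬y ∧ z)):
  j=1: fails
  j=2: fails
  j=3: holds
First hit at j=3, so smallest k = 3-1 = 2.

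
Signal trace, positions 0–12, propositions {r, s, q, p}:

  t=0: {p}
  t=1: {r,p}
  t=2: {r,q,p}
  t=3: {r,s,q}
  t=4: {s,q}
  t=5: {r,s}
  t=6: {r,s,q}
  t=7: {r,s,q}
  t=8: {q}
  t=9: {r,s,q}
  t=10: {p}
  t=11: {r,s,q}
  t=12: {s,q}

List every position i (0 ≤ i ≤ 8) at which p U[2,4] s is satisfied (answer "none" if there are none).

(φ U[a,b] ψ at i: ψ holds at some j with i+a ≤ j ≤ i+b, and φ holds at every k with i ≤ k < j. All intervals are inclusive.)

0, 1

Evaluate at each i in [0,8]:
  i=0: ✓ (rhs at j=3; lhs holds on [0,2])
  i=1: ✓ (rhs at j=3; lhs holds on [1,2])
  i=2: ✗ (lhs fails at k=3 before rhs at j=4)
  i=3: ✗ (lhs fails at k=3 before rhs at j=5)
  i=4: ✗ (lhs fails at k=4 before rhs at j=6)
  i=5: ✗ (lhs fails at k=5 before rhs at j=7)
  i=6: ✗ (lhs fails at k=6 before rhs at j=9)
  i=7: ✗ (lhs fails at k=7 before rhs at j=9)
  i=8: ✗ (lhs fails at k=8 before rhs at j=11)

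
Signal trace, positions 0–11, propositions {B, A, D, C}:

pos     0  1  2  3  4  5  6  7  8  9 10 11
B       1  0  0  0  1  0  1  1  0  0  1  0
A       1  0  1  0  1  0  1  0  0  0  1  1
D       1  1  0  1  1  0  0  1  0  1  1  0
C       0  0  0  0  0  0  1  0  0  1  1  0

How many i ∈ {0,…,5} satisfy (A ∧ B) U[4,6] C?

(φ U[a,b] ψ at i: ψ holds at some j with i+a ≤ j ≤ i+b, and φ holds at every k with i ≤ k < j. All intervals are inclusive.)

0

Evaluate at each i in [0,5]:
  i=0: ✗ (lhs fails at k=1 before rhs at j=6)
  i=1: ✗ (lhs fails at k=1 before rhs at j=6)
  i=2: ✗ (lhs fails at k=2 before rhs at j=6)
  i=3: ✗ (lhs fails at k=3 before rhs at j=9)
  i=4: ✗ (lhs fails at k=5 before rhs at j=9)
  i=5: ✗ (lhs fails at k=5 before rhs at j=9)
Positions where it holds: {} → 0.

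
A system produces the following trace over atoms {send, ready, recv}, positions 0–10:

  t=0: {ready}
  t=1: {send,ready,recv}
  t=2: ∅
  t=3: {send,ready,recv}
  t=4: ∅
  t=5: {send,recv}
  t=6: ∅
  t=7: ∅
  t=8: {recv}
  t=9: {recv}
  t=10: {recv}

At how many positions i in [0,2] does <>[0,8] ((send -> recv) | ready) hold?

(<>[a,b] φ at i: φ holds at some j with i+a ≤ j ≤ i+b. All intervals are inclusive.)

3

Evaluate at each i in [0,2]:
  i=0: ✓ (witness j=0)
  i=1: ✓ (witness j=1)
  i=2: ✓ (witness j=2)
Positions where it holds: {0, 1, 2} → 3.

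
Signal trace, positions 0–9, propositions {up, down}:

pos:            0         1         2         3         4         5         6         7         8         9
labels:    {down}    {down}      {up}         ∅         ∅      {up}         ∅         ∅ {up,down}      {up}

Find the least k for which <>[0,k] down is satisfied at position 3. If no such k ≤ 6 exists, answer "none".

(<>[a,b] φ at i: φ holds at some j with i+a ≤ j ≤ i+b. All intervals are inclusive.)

5

Scan j = 3,4,… for down:
  j=3: fails
  j=4: fails
  j=5: fails
  j=6: fails
  j=7: fails
  j=8: holds
First hit at j=8, so smallest k = 8-3 = 5.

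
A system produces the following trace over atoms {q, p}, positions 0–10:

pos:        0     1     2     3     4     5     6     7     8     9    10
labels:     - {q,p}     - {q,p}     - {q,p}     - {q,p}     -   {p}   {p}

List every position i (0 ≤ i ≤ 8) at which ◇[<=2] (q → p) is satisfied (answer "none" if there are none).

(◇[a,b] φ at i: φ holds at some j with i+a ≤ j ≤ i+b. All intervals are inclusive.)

Evaluate at each i in [0,8]:
  i=0: ✓ (witness j=0)
  i=1: ✓ (witness j=1)
  i=2: ✓ (witness j=2)
  i=3: ✓ (witness j=3)
  i=4: ✓ (witness j=4)
  i=5: ✓ (witness j=5)
  i=6: ✓ (witness j=6)
  i=7: ✓ (witness j=7)
  i=8: ✓ (witness j=8)

0, 1, 2, 3, 4, 5, 6, 7, 8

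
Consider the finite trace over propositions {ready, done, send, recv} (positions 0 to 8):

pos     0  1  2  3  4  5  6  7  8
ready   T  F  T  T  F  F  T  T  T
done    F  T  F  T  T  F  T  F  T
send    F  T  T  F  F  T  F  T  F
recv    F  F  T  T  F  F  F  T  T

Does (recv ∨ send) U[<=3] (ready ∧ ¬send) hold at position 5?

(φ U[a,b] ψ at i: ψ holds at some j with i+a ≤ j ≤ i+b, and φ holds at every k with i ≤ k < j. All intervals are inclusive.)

Need some j in [5,8] with (ready ∧ ¬send), and (recv ∨ send) at every k in [5,j-1].
  j=5: (ready ∧ ¬send) false.
  j=6: (ready ∧ ¬send) holds; (recv ∨ send) holds at every k in [5,5] → satisfied.

Holds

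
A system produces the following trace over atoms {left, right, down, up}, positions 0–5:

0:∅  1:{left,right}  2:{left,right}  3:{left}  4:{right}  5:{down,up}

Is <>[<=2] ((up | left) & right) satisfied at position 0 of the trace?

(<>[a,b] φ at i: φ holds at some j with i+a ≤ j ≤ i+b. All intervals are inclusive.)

Check ((up | left) & right) at each j in [0,2]:
  j=0: false
  j=1: true
  j=2: true
Found at j=1 → formula holds.

True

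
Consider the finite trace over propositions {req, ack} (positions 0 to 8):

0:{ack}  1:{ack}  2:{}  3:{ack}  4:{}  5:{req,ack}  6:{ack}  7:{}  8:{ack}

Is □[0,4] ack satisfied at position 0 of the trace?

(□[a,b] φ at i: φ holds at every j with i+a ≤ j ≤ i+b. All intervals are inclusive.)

Check ack at every j in [0,4]:
  j=0: true
  j=1: true
  j=2: false
  j=3: true
  j=4: false
Fails at j=2 → formula fails.

Does not hold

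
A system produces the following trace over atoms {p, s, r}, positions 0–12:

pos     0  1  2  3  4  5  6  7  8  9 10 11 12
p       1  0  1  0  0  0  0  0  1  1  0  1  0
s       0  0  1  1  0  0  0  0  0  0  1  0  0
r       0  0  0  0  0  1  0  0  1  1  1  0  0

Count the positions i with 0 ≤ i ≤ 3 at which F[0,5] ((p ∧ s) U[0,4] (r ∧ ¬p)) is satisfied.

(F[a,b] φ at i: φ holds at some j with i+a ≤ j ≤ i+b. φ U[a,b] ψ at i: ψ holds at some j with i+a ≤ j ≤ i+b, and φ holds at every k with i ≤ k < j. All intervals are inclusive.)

Evaluate at each i in [0,3]:
  i=0: ✓ (witness j=5)
  i=1: ✓ (witness j=5)
  i=2: ✓ (witness j=5)
  i=3: ✓ (witness j=5)
Positions where it holds: {0, 1, 2, 3} → 4.

4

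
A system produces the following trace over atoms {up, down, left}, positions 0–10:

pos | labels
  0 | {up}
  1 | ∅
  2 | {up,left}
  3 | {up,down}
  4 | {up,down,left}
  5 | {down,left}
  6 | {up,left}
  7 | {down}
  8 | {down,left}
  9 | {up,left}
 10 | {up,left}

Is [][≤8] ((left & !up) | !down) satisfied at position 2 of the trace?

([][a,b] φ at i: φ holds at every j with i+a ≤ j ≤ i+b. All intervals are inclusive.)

Check ((left & !up) | !down) at every j in [2,10]:
  j=2: true
  j=3: false
  j=4: false
  j=5: true
  j=6: true
  j=7: false
  j=8: true
  j=9: true
  j=10: true
Fails at j=3 → formula fails.

Does not hold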